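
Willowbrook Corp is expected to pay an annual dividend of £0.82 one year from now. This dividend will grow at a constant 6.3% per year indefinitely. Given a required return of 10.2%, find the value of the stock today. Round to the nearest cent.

Growing perpetuity: P = D₁ / (r − g) = £0.8200 / (0.102 − 0.063) = £21.03

£21.03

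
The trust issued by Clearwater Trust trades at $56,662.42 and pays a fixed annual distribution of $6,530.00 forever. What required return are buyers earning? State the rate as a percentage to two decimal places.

11.52%

P = C/r ⇒ r = C/P = $6,530.00/$56,662.42 = 0.115244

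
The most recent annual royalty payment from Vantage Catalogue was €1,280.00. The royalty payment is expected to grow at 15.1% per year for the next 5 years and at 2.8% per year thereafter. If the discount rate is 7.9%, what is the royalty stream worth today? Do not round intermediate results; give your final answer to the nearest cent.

D_1 = 1473.28000
D_2 = 1695.74528
D_3 = 1951.80282
D_4 = 2246.52504
D_5 = 2585.75032
Terminal value at year 5: TV = D_5×(1+g_2)/(r−g_2) = 2658.15133/0.051 = 52120.61438
P_0 = D_1/(1+r)^1 + D_2/(1+r)^2 + D_3/(1+r)^3 + D_4/(1+r)^4 + D_5/(1+r)^5 + TV/(1+r)^5
    = 1365.41242 + 1456.52428 + 1553.71589 + 1657.39294 + 1767.98821 + 35637.09567 = 43438.12940

€43438.13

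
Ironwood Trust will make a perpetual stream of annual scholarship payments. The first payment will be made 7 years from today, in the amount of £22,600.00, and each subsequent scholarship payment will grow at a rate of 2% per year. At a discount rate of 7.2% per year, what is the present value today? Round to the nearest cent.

Value at end of year 6: C₁ / (r − g) = £22,600.00 / (0.072 − 0.02) = £434,615.3846
Discount to today: PV = £434,615.3846 / (1 + 0.072)^6 = £434,615.3846 / 1.517640 = £286,375.84

£286375.84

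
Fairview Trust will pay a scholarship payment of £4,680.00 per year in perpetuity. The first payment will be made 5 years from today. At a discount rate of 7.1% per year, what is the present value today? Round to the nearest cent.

Value at end of year 4: C / r = £4,680.00 / 0.071 = £65,915.4930
Discount to today: PV = £65,915.4930 / (1 + 0.071)^4 = £65,915.4930 / 1.315703 = £50,099.07

£50099.07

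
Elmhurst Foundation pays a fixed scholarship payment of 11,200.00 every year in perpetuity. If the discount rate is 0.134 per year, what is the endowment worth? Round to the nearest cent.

83582.09

Level perpetuity: PV = C / r = 11,200.00 / 0.134 = 83,582.09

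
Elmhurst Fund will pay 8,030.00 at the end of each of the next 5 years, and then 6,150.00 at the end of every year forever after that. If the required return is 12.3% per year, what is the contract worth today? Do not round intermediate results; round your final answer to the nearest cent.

56726.91

PV of 5-year annuity: 8,030.00 × [1 − (1+0.123)^−5] / 0.123 = 28732.51013
Perpetuity value at year 5: 6,150.00 / 0.123 = 50000.00000
PV of perpetuity: 50000.00000 / (1+0.123)^5 = 27994.40382
Total PV = 28732.51013 + 27994.40382 = 56726.91395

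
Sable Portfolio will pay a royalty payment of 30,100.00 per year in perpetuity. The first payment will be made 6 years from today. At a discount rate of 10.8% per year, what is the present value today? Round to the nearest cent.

Value at end of year 5: C / r = 30,100.00 / 0.108 = 278,703.7037
Discount to today: PV = 278,703.7037 / (1 + 0.108)^5 = 278,703.7037 / 1.669932 = 166,895.24

166895.24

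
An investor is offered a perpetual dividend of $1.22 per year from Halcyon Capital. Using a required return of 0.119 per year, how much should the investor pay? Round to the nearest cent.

$10.25

Level perpetuity: PV = C / r = $1.22 / 0.119 = $10.25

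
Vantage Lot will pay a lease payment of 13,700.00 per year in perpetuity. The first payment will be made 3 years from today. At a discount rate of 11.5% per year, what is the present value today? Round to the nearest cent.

Value at end of year 2: C / r = 13,700.00 / 0.115 = 119,130.4348
Discount to today: PV = 119,130.4348 / (1 + 0.115)^2 = 119,130.4348 / 1.243225 = 95,823.71

95823.71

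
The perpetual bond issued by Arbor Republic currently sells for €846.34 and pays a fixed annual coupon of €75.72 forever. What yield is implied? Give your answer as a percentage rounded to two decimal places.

P = C/r ⇒ r = C/P = €75.72/€846.34 = 0.089468

8.95%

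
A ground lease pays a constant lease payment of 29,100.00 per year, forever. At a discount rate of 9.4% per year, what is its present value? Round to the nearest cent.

309574.47

Level perpetuity: PV = C / r = 29,100.00 / 0.094 = 309,574.47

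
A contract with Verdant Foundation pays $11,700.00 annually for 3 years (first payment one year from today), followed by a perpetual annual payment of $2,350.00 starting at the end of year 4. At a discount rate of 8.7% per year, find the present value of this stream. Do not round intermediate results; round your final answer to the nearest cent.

$50806.22

PV of 3-year annuity: $11,700.00 × [1 − (1+0.087)^−3] / 0.087 = 29775.21368
Perpetuity value at year 3: $2,350.00 / 0.087 = 27011.49425
PV of perpetuity: 27011.49425 / (1+0.087)^3 = 21031.00262
Total PV = 29775.21368 + 21031.00262 = 50806.21630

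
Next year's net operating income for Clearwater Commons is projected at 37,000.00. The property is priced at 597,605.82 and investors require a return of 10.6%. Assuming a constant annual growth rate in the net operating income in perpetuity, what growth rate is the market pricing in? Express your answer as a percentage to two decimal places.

P = D₁/(r−g) ⇒ g = r − D₁/P = 0.106 − 37,000.00/597,605.82 = 0.044086

4.41%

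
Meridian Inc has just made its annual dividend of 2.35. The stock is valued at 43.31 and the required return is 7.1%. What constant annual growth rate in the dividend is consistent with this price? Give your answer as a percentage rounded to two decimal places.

1.59%

P = D₀(1+g)/(r−g) ⇒ P(r−g) = D₀(1+g) ⇒ g(P+D₀) = P·r − D₀
g = (P·r − D₀)/(P + D₀) = (43.31×0.071 − 2.35) / (43.31 + 2.35) = 0.015878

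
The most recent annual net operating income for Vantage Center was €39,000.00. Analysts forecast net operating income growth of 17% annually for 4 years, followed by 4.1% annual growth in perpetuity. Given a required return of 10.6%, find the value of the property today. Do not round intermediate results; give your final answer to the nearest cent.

€962124.75

D_1 = 45630.00000
D_2 = 53387.10000
D_3 = 62462.90700
D_4 = 73081.60119
Terminal value at year 4: TV = D_4×(1+g_2)/(r−g_2) = 76077.94684/0.065 = 1170429.95137
P_0 = D_1/(1+r)^1 + D_2/(1+r)^2 + D_3/(1+r)^3 + D_4/(1+r)^4 + TV/(1+r)^4
    = 41256.78119 + 43644.15370 + 46169.67435 + 48841.33724 + 782212.80109 = 962124.74759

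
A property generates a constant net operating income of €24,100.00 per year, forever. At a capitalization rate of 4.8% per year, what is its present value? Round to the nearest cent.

€502083.33

Level perpetuity: PV = C / r = €24,100.00 / 0.048 = €502,083.33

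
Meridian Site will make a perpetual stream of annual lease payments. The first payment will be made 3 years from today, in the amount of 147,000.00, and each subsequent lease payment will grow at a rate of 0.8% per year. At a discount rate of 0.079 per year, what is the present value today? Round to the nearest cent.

Value at end of year 2: C₁ / (r − g) = 147,000.00 / (0.079 − 0.008) = 2,070,422.5352
Discount to today: PV = 2,070,422.5352 / (1 + 0.079)^2 = 2,070,422.5352 / 1.164241 = 1,778,345.32

1778345.32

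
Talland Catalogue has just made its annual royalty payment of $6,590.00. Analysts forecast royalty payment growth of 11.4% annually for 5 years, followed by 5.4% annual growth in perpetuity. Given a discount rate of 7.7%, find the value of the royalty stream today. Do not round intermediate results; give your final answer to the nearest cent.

$394062.86

D_1 = 7341.26000
D_2 = 8178.16364
D_3 = 9110.47429
D_4 = 10149.06836
D_5 = 11306.06216
Terminal value at year 5: TV = D_5×(1+g_2)/(r−g_2) = 11916.58951/0.023 = 518112.58760
P_0 = D_1/(1+r)^1 + D_2/(1+r)^2 + D_3/(1+r)^3 + D_4/(1+r)^4 + D_5/(1+r)^5 + TV/(1+r)^5
    = 6816.39740 + 7050.57261 + 7292.79284 + 7543.33447 + 7802.48338 + 357557.28188 = 394062.86259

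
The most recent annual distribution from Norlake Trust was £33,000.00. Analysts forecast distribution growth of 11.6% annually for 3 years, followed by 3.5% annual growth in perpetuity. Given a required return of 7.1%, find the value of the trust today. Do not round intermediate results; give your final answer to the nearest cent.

D_1 = 36828.00000
D_2 = 41100.04800
D_3 = 45867.65357
Terminal value at year 3: TV = D_3×(1+g_2)/(r−g_2) = 47473.02144/0.036 = 1318695.04008
P_0 = D_1/(1+r)^1 + D_2/(1+r)^2 + D_3/(1+r)^3 + TV/(1+r)^3
    = 34386.55462 + 35831.36784 + 37336.88750 + 1073435.51558 = 1180990.32554

£1180990.33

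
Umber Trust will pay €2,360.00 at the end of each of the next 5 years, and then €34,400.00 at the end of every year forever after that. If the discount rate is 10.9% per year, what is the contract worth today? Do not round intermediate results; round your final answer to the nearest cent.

€196881.30

PV of 5-year annuity: €2,360.00 × [1 − (1+0.109)^−5] / 0.109 = 8744.30291
Perpetuity value at year 5: €34,400.00 / 0.109 = 315596.33028
PV of perpetuity: 315596.33028 / (1+0.109)^5 = 188136.99971
Total PV = 8744.30291 + 188136.99971 = 196881.30262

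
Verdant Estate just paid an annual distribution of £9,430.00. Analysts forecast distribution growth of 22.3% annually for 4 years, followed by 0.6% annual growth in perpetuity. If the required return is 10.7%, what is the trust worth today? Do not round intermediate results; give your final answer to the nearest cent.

£188620.01

D_1 = 11532.89000
D_2 = 14104.72447
D_3 = 17250.07803
D_4 = 21096.84543
Terminal value at year 4: TV = D_4×(1+g_2)/(r−g_2) = 21223.42650/0.101 = 210132.93564
P_0 = D_1/(1+r)^1 + D_2/(1+r)^2 + D_3/(1+r)^3 + D_4/(1+r)^4 + TV/(1+r)^4
    = 10418.14815 + 11509.84208 + 12715.93213 + 14048.40560 + 139927.68345 = 188620.01141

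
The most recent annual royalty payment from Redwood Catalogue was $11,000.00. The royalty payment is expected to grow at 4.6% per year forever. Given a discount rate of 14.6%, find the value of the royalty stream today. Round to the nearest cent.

D₁ = D₀ × (1 + g) = $11,000.00 × 1.046 = $11,506.0000
Growing perpetuity: P = D₁ / (r − g) = $11,506.0000 / (0.146 − 0.046) = $115,060.00

$115060.00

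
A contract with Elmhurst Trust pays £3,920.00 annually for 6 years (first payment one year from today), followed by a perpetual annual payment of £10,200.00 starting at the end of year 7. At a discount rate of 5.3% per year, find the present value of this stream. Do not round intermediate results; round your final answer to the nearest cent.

£160881.03

PV of 6-year annuity: £3,920.00 × [1 − (1+0.053)^−6] / 0.053 = 19707.23885
Perpetuity value at year 6: £10,200.00 / 0.053 = 192452.83019
PV of perpetuity: 192452.83019 / (1+0.053)^6 = 141173.79031
Total PV = 19707.23885 + 141173.79031 = 160881.02917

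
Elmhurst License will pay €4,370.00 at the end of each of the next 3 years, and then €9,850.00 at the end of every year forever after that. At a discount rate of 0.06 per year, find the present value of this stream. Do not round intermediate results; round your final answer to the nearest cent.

€149518.56

PV of 3-year annuity: €4,370.00 × [1 − (1+0.06)^−3] / 0.06 = 11681.06222
Perpetuity value at year 3: €9,850.00 / 0.06 = 164166.66667
PV of perpetuity: 164166.66667 / (1+0.06)^3 = 137837.49896
Total PV = 11681.06222 + 137837.49896 = 149518.56118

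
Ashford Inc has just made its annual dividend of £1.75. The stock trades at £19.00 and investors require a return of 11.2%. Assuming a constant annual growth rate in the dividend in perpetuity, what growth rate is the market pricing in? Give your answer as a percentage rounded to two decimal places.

1.82%

P = D₀(1+g)/(r−g) ⇒ P(r−g) = D₀(1+g) ⇒ g(P+D₀) = P·r − D₀
g = (P·r − D₀)/(P + D₀) = (£19.00×0.112 − £1.75) / (£19.00 + £1.75) = 0.018217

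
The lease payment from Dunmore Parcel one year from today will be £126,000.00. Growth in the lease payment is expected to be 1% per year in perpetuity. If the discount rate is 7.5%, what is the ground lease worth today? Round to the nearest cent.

Growing perpetuity: P = D₁ / (r − g) = £126,000.0000 / (0.075 − 0.01) = £1,938,461.54

£1938461.54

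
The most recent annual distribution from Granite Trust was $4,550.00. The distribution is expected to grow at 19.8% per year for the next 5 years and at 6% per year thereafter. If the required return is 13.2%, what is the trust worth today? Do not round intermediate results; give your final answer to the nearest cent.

D_1 = 5450.90000
D_2 = 6530.17820
D_3 = 7823.15348
D_4 = 9372.13787
D_5 = 11227.82117
Terminal value at year 5: TV = D_5×(1+g_2)/(r−g_2) = 11901.49044/0.072 = 165298.47837
P_0 = D_1/(1+r)^1 + D_2/(1+r)^2 + D_3/(1+r)^3 + D_4/(1+r)^4 + D_5/(1+r)^5 + TV/(1+r)^5
    = 4815.28269 + 5096.03238 + 5393.15088 + 5707.59254 + 6040.36737 + 88927.63069 = 115980.05654

$115980.06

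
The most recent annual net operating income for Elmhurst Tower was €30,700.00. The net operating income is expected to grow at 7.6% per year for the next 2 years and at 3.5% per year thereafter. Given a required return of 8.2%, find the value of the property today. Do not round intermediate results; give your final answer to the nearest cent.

D_1 = 33033.20000
D_2 = 35543.72320
Terminal value at year 2: TV = D_2×(1+g_2)/(r−g_2) = 36787.75351/0.047 = 782718.15983
P_0 = D_1/(1+r)^1 + D_2/(1+r)^2 + TV/(1+r)^2
    = 30529.75970 + 30360.46344 + 668576.16298 = 729466.38612

€729466.39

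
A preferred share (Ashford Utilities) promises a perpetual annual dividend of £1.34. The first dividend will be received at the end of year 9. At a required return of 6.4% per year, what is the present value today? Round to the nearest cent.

£12.75

Value at end of year 8: C / r = £1.34 / 0.064 = £20.9375
Discount to today: PV = £20.9375 / (1 + 0.064)^8 = £20.9375 / 1.642605 = £12.75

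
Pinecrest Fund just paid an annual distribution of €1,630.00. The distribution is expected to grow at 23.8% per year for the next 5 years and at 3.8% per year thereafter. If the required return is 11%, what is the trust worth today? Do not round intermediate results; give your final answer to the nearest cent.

€51996.88

D_1 = 2017.94000
D_2 = 2498.20972
D_3 = 3092.78363
D_4 = 3828.86614
D_5 = 4740.13628
Terminal value at year 5: TV = D_5×(1+g_2)/(r−g_2) = 4920.26146/0.072 = 68336.96469
P_0 = D_1/(1+r)^1 + D_2/(1+r)^2 + D_3/(1+r)^3 + D_4/(1+r)^4 + D_5/(1+r)^5 + TV/(1+r)^5
    = 1817.96396 + 2027.60305 + 2261.41674 + 2522.19272 + 2813.04017 + 40554.66245 = 51996.87909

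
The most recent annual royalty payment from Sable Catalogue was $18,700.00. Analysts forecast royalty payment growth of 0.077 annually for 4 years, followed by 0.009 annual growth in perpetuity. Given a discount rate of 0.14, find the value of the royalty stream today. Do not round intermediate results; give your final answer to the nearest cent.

$179758.65

D_1 = 20139.90000
D_2 = 21690.67230
D_3 = 23360.85407
D_4 = 25159.63983
Terminal value at year 4: TV = D_4×(1+g_2)/(r−g_2) = 25386.07659/0.131 = 193786.84419
P_0 = D_1/(1+r)^1 + D_2/(1+r)^2 + D_3/(1+r)^3 + D_4/(1+r)^4 + TV/(1+r)^4
    = 17666.57895 + 16690.26801 + 15767.91109 + 14896.52653 + 114737.36846 = 179758.65303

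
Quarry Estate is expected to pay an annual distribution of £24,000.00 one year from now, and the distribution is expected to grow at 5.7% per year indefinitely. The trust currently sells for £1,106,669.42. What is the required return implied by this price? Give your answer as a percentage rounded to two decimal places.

7.87%

P = D₁/(r − g) ⇒ r = D₁/P + g = £24,000.0000/£1,106,669.42 + 0.057 = 0.021687 + 0.057 = 0.078687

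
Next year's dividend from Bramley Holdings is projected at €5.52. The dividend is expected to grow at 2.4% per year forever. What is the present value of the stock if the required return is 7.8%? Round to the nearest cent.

€102.22

Growing perpetuity: P = D₁ / (r − g) = €5.5200 / (0.078 − 0.024) = €102.22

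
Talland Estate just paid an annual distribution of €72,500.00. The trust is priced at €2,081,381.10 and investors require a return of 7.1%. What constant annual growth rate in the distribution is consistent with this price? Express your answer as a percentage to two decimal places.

P = D₀(1+g)/(r−g) ⇒ P(r−g) = D₀(1+g) ⇒ g(P+D₀) = P·r − D₀
g = (P·r − D₀)/(P + D₀) = (€2,081,381.10×0.071 − €72,500.00) / (€2,081,381.10 + €72,500.00) = 0.034950

3.49%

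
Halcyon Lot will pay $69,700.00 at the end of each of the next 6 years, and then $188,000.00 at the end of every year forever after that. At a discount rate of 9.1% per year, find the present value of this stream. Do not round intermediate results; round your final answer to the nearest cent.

PV of 6-year annuity: $69,700.00 × [1 − (1+0.091)^−6] / 0.091 = 311738.50824
Perpetuity value at year 6: $188,000.00 / 0.091 = 2065934.06593
PV of perpetuity: 2065934.06593 / (1+0.091)^6 = 1225089.88303
Total PV = 311738.50824 + 1225089.88303 = 1536828.39127

$1536828.39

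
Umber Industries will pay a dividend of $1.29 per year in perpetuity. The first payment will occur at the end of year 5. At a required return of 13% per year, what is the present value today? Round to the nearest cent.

$6.09

Value at end of year 4: C / r = $1.29 / 0.13 = $9.9231
Discount to today: PV = $9.9231 / (1 + 0.13)^4 = $9.9231 / 1.630474 = $6.09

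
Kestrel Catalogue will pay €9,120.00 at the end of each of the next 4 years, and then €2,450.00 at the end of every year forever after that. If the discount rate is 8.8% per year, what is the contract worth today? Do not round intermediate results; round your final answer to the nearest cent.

€49545.04

PV of 4-year annuity: €9,120.00 × [1 − (1+0.088)^−4] / 0.088 = 29676.41775
Perpetuity value at year 4: €2,450.00 / 0.088 = 27840.90909
PV of perpetuity: 27840.90909 / (1+0.088)^4 = 19868.62581
Total PV = 29676.41775 + 19868.62581 = 49545.04356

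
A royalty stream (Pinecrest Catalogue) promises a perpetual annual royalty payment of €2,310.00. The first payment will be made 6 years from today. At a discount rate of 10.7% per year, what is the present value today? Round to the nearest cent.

Value at end of year 5: C / r = €2,310.00 / 0.107 = €21,588.7850
Discount to today: PV = €21,588.7850 / (1 + 0.107)^5 = €21,588.7850 / 1.662410 = €12,986.44

€12986.44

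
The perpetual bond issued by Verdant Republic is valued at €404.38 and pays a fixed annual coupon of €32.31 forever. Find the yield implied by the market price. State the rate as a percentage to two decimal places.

P = C/r ⇒ r = C/P = €32.31/€404.38 = 0.079900

7.99%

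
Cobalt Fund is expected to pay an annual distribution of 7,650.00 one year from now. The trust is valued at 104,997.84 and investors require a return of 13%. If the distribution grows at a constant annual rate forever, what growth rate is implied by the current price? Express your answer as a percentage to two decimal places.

5.71%

P = D₁/(r−g) ⇒ g = r − D₁/P = 0.13 − 7,650.00/104,997.84 = 0.057141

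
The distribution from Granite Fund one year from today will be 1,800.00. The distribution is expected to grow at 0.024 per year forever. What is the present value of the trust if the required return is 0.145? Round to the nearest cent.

Growing perpetuity: P = D₁ / (r − g) = 1,800.0000 / (0.145 − 0.024) = 14,876.03

14876.03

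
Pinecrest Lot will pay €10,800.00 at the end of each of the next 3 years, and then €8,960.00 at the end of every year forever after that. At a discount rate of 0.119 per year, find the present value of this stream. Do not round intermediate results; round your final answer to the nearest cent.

PV of 3-year annuity: €10,800.00 × [1 − (1+0.119)^−3] / 0.119 = 25984.41776
Perpetuity value at year 3: €8,960.00 / 0.119 = 75294.11765
PV of perpetuity: 75294.11765 / (1+0.119)^3 = 53736.67476
Total PV = 25984.41776 + 53736.67476 = 79721.09253

€79721.09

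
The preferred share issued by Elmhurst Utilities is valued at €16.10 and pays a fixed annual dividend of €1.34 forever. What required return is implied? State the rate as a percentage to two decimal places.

8.32%

P = C/r ⇒ r = C/P = €1.34/€16.10 = 0.083230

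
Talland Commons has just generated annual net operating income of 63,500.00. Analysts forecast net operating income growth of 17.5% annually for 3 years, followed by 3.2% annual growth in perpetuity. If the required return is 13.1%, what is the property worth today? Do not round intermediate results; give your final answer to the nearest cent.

D_1 = 74612.50000
D_2 = 87669.68750
D_3 = 103011.88281
Terminal value at year 3: TV = D_3×(1+g_2)/(r−g_2) = 106308.26306/0.099 = 1073820.83902
P_0 = D_1/(1+r)^1 + D_2/(1+r)^2 + D_3/(1+r)^3 + TV/(1+r)^3
    = 65970.38019 + 68536.86713 + 71203.19972 + 742239.41526 = 947949.86230

947949.86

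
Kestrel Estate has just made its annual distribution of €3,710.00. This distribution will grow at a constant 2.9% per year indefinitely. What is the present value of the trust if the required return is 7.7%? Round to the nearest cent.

D₁ = D₀ × (1 + g) = €3,710.00 × 1.029 = €3,817.5900
Growing perpetuity: P = D₁ / (r − g) = €3,817.5900 / (0.077 − 0.029) = €79,533.13

€79533.13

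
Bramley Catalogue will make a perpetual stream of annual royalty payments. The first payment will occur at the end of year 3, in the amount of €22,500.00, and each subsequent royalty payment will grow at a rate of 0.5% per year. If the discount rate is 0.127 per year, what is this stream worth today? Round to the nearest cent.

€145202.75

Value at end of year 2: C₁ / (r − g) = €22,500.00 / (0.127 − 0.005) = €184,426.2295
Discount to today: PV = €184,426.2295 / (1 + 0.127)^2 = €184,426.2295 / 1.270129 = €145,202.75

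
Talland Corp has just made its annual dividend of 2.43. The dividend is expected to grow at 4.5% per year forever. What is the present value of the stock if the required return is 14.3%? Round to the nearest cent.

D₁ = D₀ × (1 + g) = 2.43 × 1.045 = 2.5394
Growing perpetuity: P = D₁ / (r − g) = 2.5394 / (0.143 − 0.045) = 25.91

25.91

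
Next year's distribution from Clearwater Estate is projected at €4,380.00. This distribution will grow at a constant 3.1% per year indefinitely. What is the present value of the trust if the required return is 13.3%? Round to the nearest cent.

Growing perpetuity: P = D₁ / (r − g) = €4,380.0000 / (0.133 − 0.031) = €42,941.18

€42941.18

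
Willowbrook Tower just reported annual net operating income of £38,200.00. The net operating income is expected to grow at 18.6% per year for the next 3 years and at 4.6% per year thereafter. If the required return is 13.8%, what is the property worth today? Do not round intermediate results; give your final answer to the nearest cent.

£616167.81

D_1 = 45305.20000
D_2 = 53731.96720
D_3 = 63726.11310
Terminal value at year 3: TV = D_3×(1+g_2)/(r−g_2) = 66657.51430/0.092 = 724538.19893
P_0 = D_1/(1+r)^1 + D_2/(1+r)^2 + D_3/(1+r)^3 + TV/(1+r)^3
    = 39811.24780 + 41490.45685 + 43240.49369 + 491625.61308 = 616167.81143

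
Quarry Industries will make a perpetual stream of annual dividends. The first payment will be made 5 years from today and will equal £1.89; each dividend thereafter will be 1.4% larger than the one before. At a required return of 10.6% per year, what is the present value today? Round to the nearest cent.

£13.73

Value at end of year 4: C₁ / (r − g) = £1.89 / (0.106 − 0.014) = £20.5435
Discount to today: PV = £20.5435 / (1 + 0.106)^4 = £20.5435 / 1.496306 = £13.73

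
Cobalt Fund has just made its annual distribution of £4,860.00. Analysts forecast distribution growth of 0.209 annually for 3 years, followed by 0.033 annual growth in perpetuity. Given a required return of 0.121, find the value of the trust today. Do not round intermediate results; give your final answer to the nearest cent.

£88558.77

D_1 = 5875.74000
D_2 = 7103.76966
D_3 = 8588.45752
Terminal value at year 3: TV = D_3×(1+g_2)/(r−g_2) = 8871.87662/0.088 = 100816.77974
P_0 = D_1/(1+r)^1 + D_2/(1+r)^2 + D_3/(1+r)^3 + TV/(1+r)^3
    = 5241.51650 + 5652.98256 + 6096.74926 + 71567.52254 = 88558.77086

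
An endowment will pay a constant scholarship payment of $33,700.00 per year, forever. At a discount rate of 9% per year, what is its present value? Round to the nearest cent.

$374444.44

Level perpetuity: PV = C / r = $33,700.00 / 0.09 = $374,444.44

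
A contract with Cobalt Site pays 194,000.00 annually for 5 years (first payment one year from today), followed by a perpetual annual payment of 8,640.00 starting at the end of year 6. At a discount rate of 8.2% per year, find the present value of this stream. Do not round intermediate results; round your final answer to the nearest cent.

841569.75

PV of 5-year annuity: 194,000.00 × [1 − (1+0.082)^−5] / 0.082 = 770519.83247
Perpetuity value at year 5: 8,640.00 / 0.082 = 105365.85366
PV of perpetuity: 105365.85366 / (1+0.082)^5 = 71049.91885
Total PV = 770519.83247 + 71049.91885 = 841569.75132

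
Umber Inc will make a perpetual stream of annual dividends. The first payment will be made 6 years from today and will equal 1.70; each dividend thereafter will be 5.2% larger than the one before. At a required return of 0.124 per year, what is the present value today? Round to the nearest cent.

Value at end of year 5: C₁ / (r − g) = 1.70 / (0.124 − 0.052) = 23.6111
Discount to today: PV = 23.6111 / (1 + 0.124)^5 = 23.6111 / 1.794038 = 13.16

13.16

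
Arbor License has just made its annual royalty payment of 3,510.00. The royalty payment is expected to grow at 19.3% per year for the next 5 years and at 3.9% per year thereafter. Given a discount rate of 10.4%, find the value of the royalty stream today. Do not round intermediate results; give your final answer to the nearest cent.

D_1 = 4187.43000
D_2 = 4995.60399
D_3 = 5959.75556
D_4 = 7109.98838
D_5 = 8482.21614
Terminal value at year 5: TV = D_5×(1+g_2)/(r−g_2) = 8813.02257/0.065 = 135584.96262
P_0 = D_1/(1+r)^1 + D_2/(1+r)^2 + D_3/(1+r)^3 + D_4/(1+r)^4 + D_5/(1+r)^5 + TV/(1+r)^5
    = 3792.96196 + 4098.73516 + 4429.15855 + 4786.21934 + 5172.06492 + 82673.46855 = 104952.60849

104952.61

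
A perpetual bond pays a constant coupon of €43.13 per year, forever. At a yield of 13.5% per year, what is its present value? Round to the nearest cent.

Level perpetuity: PV = C / r = €43.13 / 0.135 = €319.48

€319.48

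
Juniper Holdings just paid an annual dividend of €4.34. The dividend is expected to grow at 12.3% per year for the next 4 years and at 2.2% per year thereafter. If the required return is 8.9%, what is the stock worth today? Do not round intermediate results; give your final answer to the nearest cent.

D_1 = 4.87382
D_2 = 5.47330
D_3 = 6.14652
D_4 = 6.90254
Terminal value at year 4: TV = D_4×(1+g_2)/(r−g_2) = 7.05439/0.067 = 105.28945
P_0 = D_1/(1+r)^1 + D_2/(1+r)^2 + D_3/(1+r)^3 + D_4/(1+r)^4 + TV/(1+r)^4
    = 4.47550 + 4.61523 + 4.75932 + 4.90792 + 74.86405 = 93.62203

€93.62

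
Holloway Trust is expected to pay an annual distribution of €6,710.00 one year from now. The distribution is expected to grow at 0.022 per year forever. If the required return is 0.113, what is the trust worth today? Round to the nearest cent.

Growing perpetuity: P = D₁ / (r − g) = €6,710.0000 / (0.113 − 0.022) = €73,736.26

€73736.26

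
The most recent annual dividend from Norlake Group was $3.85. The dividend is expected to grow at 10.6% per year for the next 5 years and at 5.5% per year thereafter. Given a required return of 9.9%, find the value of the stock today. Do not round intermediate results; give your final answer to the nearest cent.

D_1 = 4.25810
D_2 = 4.70946
D_3 = 5.20866
D_4 = 5.76078
D_5 = 6.37142
Terminal value at year 5: TV = D_5×(1+g_2)/(r−g_2) = 6.72185/0.044 = 152.76932
P_0 = D_1/(1+r)^1 + D_2/(1+r)^2 + D_3/(1+r)^3 + D_4/(1+r)^4 + D_5/(1+r)^5 + TV/(1+r)^5
    = 3.87452 + 3.89920 + 3.92404 + 3.94903 + 3.97418 + 95.29008 = 114.91105

$114.91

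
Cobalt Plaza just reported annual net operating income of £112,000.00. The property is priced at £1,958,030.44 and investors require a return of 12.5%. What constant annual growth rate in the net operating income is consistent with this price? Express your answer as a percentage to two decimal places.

P = D₀(1+g)/(r−g) ⇒ P(r−g) = D₀(1+g) ⇒ g(P+D₀) = P·r − D₀
g = (P·r − D₀)/(P + D₀) = (£1,958,030.44×0.125 − £112,000.00) / (£1,958,030.44 + £112,000.00) = 0.064131

6.41%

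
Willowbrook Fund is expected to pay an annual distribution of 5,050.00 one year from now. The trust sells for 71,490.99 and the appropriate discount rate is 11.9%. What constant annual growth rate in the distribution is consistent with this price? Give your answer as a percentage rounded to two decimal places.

P = D₁/(r−g) ⇒ g = r − D₁/P = 0.119 − 5,050.00/71,490.99 = 0.048362

4.84%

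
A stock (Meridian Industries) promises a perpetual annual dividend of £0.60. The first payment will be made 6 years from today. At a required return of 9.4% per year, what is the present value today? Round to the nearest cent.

£4.07

Value at end of year 5: C / r = £0.60 / 0.094 = £6.3830
Discount to today: PV = £6.3830 / (1 + 0.094)^5 = £6.3830 / 1.567064 = £4.07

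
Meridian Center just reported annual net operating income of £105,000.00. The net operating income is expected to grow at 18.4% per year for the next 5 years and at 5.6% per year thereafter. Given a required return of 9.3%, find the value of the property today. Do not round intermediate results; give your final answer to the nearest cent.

£5141643.44

D_1 = 124320.00000
D_2 = 147194.88000
D_3 = 174278.73792
D_4 = 206346.02570
D_5 = 244313.69443
Terminal value at year 5: TV = D_5×(1+g_2)/(r−g_2) = 257995.26131/0.037 = 6972844.90036
P_0 = D_1/(1+r)^1 + D_2/(1+r)^2 + D_3/(1+r)^3 + D_4/(1+r)^4 + D_5/(1+r)^5 + TV/(1+r)^5
    = 113741.99451 + 123211.82205 + 133470.07988 + 144582.41041 + 156619.92125 + 4470017.21181 = 5141643.43990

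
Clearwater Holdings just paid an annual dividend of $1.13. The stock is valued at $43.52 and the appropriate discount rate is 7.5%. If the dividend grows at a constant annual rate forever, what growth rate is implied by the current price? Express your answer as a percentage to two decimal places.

P = D₀(1+g)/(r−g) ⇒ P(r−g) = D₀(1+g) ⇒ g(P+D₀) = P·r − D₀
g = (P·r − D₀)/(P + D₀) = ($43.52×0.075 − $1.13) / ($43.52 + $1.13) = 0.047794

4.78%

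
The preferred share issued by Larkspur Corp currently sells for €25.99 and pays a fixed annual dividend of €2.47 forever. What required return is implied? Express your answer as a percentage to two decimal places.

P = C/r ⇒ r = C/P = €2.47/€25.99 = 0.095037

9.50%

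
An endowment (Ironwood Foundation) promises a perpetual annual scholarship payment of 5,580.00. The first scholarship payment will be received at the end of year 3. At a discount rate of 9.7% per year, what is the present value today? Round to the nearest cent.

Value at end of year 2: C / r = 5,580.00 / 0.097 = 57,525.7732
Discount to today: PV = 57,525.7732 / (1 + 0.097)^2 = 57,525.7732 / 1.203409 = 47,802.35

47802.35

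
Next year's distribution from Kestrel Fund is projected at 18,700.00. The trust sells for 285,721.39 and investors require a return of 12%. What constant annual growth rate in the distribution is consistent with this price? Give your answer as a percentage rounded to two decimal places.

P = D₁/(r−g) ⇒ g = r − D₁/P = 0.12 − 18,700.00/285,721.39 = 0.054552

5.46%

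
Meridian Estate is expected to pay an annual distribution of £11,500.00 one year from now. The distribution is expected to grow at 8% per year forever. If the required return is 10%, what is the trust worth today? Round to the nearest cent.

£575000.00

Growing perpetuity: P = D₁ / (r − g) = £11,500.0000 / (0.1 − 0.08) = £575,000.00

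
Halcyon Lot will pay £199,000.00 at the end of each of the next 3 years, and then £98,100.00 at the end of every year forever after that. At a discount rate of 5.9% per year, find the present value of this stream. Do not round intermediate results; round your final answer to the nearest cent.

£1932918.55

PV of 3-year annuity: £199,000.00 × [1 − (1+0.059)^−3] / 0.059 = 532915.06997
Perpetuity value at year 3: £98,100.00 / 0.059 = 1662711.86441
PV of perpetuity: 1662711.86441 / (1+0.059)^3 = 1400003.48067
Total PV = 532915.06997 + 1400003.48067 = 1932918.55064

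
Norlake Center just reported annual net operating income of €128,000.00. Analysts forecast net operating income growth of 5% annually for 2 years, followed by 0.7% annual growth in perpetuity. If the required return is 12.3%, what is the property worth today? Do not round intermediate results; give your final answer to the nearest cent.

€1202984.62

D_1 = 134400.00000
D_2 = 141120.00000
Terminal value at year 2: TV = D_2×(1+g_2)/(r−g_2) = 142107.84000/0.116 = 1225067.58621
P_0 = D_1/(1+r)^1 + D_2/(1+r)^2 + TV/(1+r)^2
    = 119679.43010 + 111899.73429 + 971405.45195 = 1202984.61633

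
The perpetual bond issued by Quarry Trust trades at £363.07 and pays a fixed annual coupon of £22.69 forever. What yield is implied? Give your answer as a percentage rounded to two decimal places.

6.25%

P = C/r ⇒ r = C/P = £22.69/£363.07 = 0.062495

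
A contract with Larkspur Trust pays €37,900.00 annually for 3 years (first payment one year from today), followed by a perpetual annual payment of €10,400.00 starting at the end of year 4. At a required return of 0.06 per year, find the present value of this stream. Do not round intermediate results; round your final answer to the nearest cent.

€246841.16

PV of 3-year annuity: €37,900.00 × [1 − (1+0.06)^−3] / 0.06 = 101307.15288
Perpetuity value at year 3: €10,400.00 / 0.06 = 173333.33333
PV of perpetuity: 173333.33333 / (1+0.06)^3 = 145534.00906
Total PV = 101307.15288 + 145534.00906 = 246841.16194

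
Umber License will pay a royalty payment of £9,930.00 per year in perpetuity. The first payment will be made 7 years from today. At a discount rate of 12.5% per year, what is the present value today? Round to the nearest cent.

£39185.38

Value at end of year 6: C / r = £9,930.00 / 0.125 = £79,440.0000
Discount to today: PV = £79,440.0000 / (1 + 0.125)^6 = £79,440.0000 / 2.027287 = £39,185.38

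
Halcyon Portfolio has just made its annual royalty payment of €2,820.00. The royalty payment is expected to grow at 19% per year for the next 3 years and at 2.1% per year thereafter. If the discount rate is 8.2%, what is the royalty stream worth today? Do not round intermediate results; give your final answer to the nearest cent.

€73056.03

D_1 = 3355.80000
D_2 = 3993.40200
D_3 = 4752.14838
Terminal value at year 3: TV = D_3×(1+g_2)/(r−g_2) = 4851.94350/0.061 = 79540.05731
P_0 = D_1/(1+r)^1 + D_2/(1+r)^2 + D_3/(1+r)^3 + TV/(1+r)^3
    = 3101.47874 + 3411.05333 + 3751.52816 + 62791.97125 = 73056.03148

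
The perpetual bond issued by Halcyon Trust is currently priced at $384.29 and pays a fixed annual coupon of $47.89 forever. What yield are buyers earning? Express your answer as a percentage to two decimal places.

P = C/r ⇒ r = C/P = $47.89/$384.29 = 0.124619

12.46%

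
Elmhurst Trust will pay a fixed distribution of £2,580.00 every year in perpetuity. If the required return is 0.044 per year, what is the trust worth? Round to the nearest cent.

Level perpetuity: PV = C / r = £2,580.00 / 0.044 = £58,636.36

£58636.36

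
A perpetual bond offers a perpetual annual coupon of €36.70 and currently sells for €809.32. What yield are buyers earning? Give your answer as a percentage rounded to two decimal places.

4.53%

P = C/r ⇒ r = C/P = €36.70/€809.32 = 0.045347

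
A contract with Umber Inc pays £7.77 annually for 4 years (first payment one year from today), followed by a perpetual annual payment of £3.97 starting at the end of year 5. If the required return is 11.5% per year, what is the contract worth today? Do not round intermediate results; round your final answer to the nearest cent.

£46.19

PV of 4-year annuity: £7.77 × [1 − (1+0.115)^−4] / 0.115 = 23.85090
Perpetuity value at year 4: £3.97 / 0.115 = 34.52174
PV of perpetuity: 34.52174 / (1+0.115)^4 = 22.33537
Total PV = 23.85090 + 22.33537 = 46.18627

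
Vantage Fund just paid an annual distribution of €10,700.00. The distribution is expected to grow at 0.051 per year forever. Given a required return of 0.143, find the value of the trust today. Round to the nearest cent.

D₁ = D₀ × (1 + g) = €10,700.00 × 1.051 = €11,245.7000
Growing perpetuity: P = D₁ / (r − g) = €11,245.7000 / (0.143 − 0.051) = €122,235.87

€122235.87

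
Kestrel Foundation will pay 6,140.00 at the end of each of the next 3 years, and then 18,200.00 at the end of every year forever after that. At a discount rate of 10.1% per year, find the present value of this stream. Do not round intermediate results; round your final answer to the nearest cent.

150259.31

PV of 3-year annuity: 6,140.00 × [1 − (1+0.101)^−3] / 0.101 = 15242.42961
Perpetuity value at year 3: 18,200.00 / 0.101 = 180198.01980
PV of perpetuity: 180198.01980 / (1+0.101)^3 = 135016.87667
Total PV = 15242.42961 + 135016.87667 = 150259.30628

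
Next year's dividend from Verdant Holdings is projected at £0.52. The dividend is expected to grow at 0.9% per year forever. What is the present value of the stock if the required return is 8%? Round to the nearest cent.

Growing perpetuity: P = D₁ / (r − g) = £0.5200 / (0.08 − 0.009) = £7.32

£7.32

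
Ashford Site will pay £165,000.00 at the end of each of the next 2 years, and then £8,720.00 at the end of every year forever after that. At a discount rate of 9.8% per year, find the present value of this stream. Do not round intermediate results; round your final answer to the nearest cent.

£360939.07

PV of 2-year annuity: £165,000.00 × [1 − (1+0.098)^−2] / 0.098 = 287134.08383
Perpetuity value at year 2: £8,720.00 / 0.098 = 88979.59184
PV of perpetuity: 88979.59184 / (1+0.098)^2 = 73804.99056
Total PV = 287134.08383 + 73804.99056 = 360939.07439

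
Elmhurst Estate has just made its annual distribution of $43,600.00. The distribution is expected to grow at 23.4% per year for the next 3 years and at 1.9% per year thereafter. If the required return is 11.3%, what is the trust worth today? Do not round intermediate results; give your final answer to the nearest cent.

$805515.74

D_1 = 53802.40000
D_2 = 66392.16160
D_3 = 81927.92741
Terminal value at year 3: TV = D_3×(1+g_2)/(r−g_2) = 83484.55804/0.094 = 888133.59612
P_0 = D_1/(1+r)^1 + D_2/(1+r)^2 + D_3/(1+r)^3 + TV/(1+r)^3
    = 48339.98203 + 53595.27208 + 59421.89196 + 644158.59472 = 805515.74079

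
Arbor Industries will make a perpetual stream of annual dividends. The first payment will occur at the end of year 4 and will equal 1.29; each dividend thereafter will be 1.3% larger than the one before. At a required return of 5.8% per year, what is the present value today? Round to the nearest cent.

Value at end of year 3: C₁ / (r − g) = 1.29 / (0.058 − 0.013) = 28.6667
Discount to today: PV = 28.6667 / (1 + 0.058)^3 = 28.6667 / 1.184287 = 24.21

24.21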